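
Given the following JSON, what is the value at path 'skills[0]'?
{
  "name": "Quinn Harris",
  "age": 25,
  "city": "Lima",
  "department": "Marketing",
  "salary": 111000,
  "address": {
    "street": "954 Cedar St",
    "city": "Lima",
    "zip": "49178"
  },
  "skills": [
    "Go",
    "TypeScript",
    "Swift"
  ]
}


Query: skills[0]
Path: skills -> first element
Value: Go

Go


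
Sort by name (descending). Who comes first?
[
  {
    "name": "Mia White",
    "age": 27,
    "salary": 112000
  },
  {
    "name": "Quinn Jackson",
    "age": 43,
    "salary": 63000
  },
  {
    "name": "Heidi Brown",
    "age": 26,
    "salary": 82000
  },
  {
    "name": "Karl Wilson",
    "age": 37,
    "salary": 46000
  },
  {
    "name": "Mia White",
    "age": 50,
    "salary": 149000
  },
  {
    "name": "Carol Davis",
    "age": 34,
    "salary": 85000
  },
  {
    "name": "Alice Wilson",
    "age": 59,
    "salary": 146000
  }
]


Sort by: name (descending)

Sorted order:
  1. Quinn Jackson (name = Quinn Jackson)
  2. Mia White (name = Mia White)
  3. Mia White (name = Mia White)
  4. Karl Wilson (name = Karl Wilson)
  5. Heidi Brown (name = Heidi Brown)
  6. Carol Davis (name = Carol Davis)
  7. Alice Wilson (name = Alice Wilson)

First: Quinn Jackson

Quinn Jackson


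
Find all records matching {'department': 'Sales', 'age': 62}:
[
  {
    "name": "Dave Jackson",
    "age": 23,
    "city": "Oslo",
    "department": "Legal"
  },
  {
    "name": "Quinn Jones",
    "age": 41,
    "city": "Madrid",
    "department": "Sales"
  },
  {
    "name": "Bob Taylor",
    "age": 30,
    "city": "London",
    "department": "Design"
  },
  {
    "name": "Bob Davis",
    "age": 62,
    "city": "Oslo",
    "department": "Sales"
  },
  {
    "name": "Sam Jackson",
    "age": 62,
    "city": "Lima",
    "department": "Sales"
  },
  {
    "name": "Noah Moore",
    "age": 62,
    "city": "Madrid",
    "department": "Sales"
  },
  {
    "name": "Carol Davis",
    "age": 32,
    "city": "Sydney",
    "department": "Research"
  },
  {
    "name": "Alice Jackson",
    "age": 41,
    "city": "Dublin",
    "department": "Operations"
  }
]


Search criteria: {'department': 'Sales', 'age': 62}

Checking 8 records:
  Dave Jackson: {department: Legal, age: 23}
  Quinn Jones: {department: Sales, age: 41}
  Bob Taylor: {department: Design, age: 30}
  Bob Davis: {department: Sales, age: 62} <-- MATCH
  Sam Jackson: {department: Sales, age: 62} <-- MATCH
  Noah Moore: {department: Sales, age: 62} <-- MATCH
  Carol Davis: {department: Research, age: 32}
  Alice Jackson: {department: Operations, age: 41}

Matches: ["Bob Davis", "Sam Jackson", "Noah Moore"]

["Bob Davis", "Sam Jackson", "Noah Moore"]


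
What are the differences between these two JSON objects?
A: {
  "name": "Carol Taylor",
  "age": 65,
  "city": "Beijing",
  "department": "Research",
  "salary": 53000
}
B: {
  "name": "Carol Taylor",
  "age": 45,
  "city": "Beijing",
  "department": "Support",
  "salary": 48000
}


Comparing each field (in key order):
  name: same
  age: DIFFERENT
  city: same
  department: DIFFERENT
  salary: DIFFERENT
Differences:
  age: 65 -> 45
  department: Research -> Support
  salary: 53000 -> 48000

3 field(s) changed

3 changes: age, department, salary


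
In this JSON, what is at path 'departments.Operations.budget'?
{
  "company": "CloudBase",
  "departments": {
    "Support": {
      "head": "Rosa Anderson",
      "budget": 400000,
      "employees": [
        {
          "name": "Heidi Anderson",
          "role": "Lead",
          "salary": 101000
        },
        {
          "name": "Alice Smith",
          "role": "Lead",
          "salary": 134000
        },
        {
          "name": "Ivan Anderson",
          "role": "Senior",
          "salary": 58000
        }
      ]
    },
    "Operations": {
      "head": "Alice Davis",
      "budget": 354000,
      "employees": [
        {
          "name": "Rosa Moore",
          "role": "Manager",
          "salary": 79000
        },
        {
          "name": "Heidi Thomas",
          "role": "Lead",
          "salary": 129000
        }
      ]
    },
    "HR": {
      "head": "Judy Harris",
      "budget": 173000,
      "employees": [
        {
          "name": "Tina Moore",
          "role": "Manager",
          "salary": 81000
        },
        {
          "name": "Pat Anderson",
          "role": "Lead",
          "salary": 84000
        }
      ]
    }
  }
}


Path: departments.Operations.budget

Navigate:
  -> departments
  -> Operations
  -> budget = 354000

354000


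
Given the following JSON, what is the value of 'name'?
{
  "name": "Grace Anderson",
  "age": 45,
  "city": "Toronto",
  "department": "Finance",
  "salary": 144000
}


Looking up field 'name'
Value: Grace Anderson

Grace Anderson


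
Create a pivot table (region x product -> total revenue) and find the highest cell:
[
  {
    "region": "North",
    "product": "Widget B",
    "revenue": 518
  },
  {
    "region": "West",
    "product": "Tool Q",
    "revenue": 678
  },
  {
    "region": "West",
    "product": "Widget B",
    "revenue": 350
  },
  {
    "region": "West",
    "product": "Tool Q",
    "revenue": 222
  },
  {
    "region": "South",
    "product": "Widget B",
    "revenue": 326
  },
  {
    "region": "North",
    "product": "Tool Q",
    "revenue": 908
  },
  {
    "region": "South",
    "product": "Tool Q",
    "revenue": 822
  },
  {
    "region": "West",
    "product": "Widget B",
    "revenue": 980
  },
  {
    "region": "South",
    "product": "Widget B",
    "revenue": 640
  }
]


Pivot: region (rows) x product (columns) -> total revenue

     Tool Q        Widget B    
North          908           518  
South          822           966  
West           900          1330  

Highest: West / Widget B = $1330

West / Widget B = $1330


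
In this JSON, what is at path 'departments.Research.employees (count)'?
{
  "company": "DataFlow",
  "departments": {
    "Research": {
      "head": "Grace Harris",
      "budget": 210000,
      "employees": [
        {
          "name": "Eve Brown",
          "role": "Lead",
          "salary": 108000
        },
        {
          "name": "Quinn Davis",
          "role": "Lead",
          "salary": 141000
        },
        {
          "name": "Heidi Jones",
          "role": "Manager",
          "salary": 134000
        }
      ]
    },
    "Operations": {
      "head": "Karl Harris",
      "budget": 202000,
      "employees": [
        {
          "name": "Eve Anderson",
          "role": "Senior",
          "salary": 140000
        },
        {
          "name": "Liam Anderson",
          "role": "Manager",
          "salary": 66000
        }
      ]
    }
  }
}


Path: departments.Research.employees (count)

Navigate:
  -> departments
  -> Research
  -> employees (array, length 3)

3


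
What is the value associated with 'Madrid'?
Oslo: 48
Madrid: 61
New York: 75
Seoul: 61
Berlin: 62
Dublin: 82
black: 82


Looking up key 'Madrid'
Value: 61

61


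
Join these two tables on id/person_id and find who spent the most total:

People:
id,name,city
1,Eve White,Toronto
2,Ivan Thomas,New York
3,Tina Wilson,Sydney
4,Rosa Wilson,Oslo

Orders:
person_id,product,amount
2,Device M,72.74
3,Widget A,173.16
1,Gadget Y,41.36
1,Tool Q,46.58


Join on: people.id = orders.person_id

Joined rows:
  Ivan Thomas (New York) bought Device M for $72.74
  Tina Wilson (Sydney) bought Widget A for $173.16
  Eve White (Toronto) bought Gadget Y for $41.36
  Eve White (Toronto) bought Tool Q for $46.58

Total per person:
  Tina Wilson: $173.16
  Eve White: $87.94
  Ivan Thomas: $72.74

Top spender: Tina Wilson ($173.16)

Tina Wilson ($173.16)


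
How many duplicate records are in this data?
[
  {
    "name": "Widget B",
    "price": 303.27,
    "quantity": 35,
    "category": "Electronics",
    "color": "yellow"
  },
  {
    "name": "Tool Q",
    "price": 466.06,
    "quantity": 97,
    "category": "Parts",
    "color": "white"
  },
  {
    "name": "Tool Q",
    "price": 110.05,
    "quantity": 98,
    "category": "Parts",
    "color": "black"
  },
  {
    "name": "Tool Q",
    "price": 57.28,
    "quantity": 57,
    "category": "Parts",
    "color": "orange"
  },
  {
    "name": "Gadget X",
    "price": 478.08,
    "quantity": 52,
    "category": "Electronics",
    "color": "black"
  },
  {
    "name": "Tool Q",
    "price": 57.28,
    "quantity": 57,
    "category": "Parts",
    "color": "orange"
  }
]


Checking 6 records for duplicates:

  Row 1: Widget B ($303.27, qty 35)
  Row 2: Tool Q ($466.06, qty 97)
  Row 3: Tool Q ($110.05, qty 98)
  Row 4: Tool Q ($57.28, qty 57)
  Row 5: Gadget X ($478.08, qty 52)
  Row 6: Tool Q ($57.28, qty 57) <-- DUPLICATE

Duplicates found: 1
Unique records: 5

1 duplicates, 5 unique


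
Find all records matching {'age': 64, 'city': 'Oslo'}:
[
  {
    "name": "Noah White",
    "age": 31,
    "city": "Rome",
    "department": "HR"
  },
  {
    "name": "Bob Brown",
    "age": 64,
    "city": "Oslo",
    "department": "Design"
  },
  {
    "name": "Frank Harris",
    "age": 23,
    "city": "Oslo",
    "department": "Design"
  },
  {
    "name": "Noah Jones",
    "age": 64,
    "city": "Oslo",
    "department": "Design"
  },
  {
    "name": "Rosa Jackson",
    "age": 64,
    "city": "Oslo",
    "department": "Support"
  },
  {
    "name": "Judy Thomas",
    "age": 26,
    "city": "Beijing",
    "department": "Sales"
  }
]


Search criteria: {'age': 64, 'city': 'Oslo'}

Checking 6 records:
  Noah White: {age: 31, city: Rome}
  Bob Brown: {age: 64, city: Oslo} <-- MATCH
  Frank Harris: {age: 23, city: Oslo}
  Noah Jones: {age: 64, city: Oslo} <-- MATCH
  Rosa Jackson: {age: 64, city: Oslo} <-- MATCH
  Judy Thomas: {age: 26, city: Beijing}

Matches: ["Bob Brown", "Noah Jones", "Rosa Jackson"]

["Bob Brown", "Noah Jones", "Rosa Jackson"]


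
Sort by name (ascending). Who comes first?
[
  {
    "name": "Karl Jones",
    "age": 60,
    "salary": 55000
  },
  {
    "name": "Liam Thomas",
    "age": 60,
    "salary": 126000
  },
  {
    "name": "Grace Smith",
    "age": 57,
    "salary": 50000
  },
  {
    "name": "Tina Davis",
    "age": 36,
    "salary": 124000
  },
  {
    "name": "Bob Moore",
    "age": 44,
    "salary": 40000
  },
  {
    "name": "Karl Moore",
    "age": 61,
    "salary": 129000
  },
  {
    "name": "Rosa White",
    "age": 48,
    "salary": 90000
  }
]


Sort by: name (ascending)

Sorted order:
  1. Bob Moore (name = Bob Moore)
  2. Grace Smith (name = Grace Smith)
  3. Karl Jones (name = Karl Jones)
  4. Karl Moore (name = Karl Moore)
  5. Liam Thomas (name = Liam Thomas)
  6. Rosa White (name = Rosa White)
  7. Tina Davis (name = Tina Davis)

First: Bob Moore

Bob Moore


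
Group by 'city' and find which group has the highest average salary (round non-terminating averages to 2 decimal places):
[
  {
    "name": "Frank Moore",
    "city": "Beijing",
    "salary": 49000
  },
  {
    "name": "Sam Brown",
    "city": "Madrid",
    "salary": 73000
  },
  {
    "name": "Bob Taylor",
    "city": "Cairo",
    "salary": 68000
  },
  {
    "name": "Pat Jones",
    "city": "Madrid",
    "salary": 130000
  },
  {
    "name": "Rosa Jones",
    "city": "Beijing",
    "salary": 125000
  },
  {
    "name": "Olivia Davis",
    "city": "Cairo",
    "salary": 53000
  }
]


Group by: city

Groups:
  Beijing: 2 people, avg salary = 174000/2 = $87000
  Cairo: 2 people, avg salary = 121000/2 = $60500
  Madrid: 2 people, avg salary = 203000/2 = $101500

Highest average salary: Madrid ($101500)

Madrid ($101500)


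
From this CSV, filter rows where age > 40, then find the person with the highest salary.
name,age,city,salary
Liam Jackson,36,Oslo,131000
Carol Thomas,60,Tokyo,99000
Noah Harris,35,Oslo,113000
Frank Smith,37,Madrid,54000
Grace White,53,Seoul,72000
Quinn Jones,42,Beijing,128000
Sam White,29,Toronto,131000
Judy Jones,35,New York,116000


Filter: age > 40
Sort by: salary (descending)

Filtered records (3):
  Quinn Jones, age 42, salary $128000
  Carol Thomas, age 60, salary $99000
  Grace White, age 53, salary $72000

Highest salary: Quinn Jones ($128000)

Quinn Jones


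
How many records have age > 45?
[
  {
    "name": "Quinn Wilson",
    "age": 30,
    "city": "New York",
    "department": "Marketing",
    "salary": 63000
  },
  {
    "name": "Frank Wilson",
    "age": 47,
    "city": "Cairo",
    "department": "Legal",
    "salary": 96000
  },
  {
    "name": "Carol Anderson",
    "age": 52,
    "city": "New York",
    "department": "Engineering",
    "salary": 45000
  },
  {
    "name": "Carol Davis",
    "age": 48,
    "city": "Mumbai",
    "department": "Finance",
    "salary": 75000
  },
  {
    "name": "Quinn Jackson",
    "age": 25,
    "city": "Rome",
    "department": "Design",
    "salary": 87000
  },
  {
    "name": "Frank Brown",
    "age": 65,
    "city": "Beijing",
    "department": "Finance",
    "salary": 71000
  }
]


Data: 6 records
Condition: age > 45

Checking each record:
  Quinn Wilson: 30
  Frank Wilson: 47 MATCH
  Carol Anderson: 52 MATCH
  Carol Davis: 48 MATCH
  Quinn Jackson: 25
  Frank Brown: 65 MATCH

Count: 4

4


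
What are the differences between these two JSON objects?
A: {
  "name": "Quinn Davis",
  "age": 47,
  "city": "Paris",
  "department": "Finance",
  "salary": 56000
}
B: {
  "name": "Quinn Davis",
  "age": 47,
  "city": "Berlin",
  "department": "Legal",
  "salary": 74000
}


Comparing each field (in key order):
  name: same
  age: same
  city: DIFFERENT
  department: DIFFERENT
  salary: DIFFERENT
Differences:
  city: Paris -> Berlin
  department: Finance -> Legal
  salary: 56000 -> 74000

3 field(s) changed

3 changes: city, department, salary


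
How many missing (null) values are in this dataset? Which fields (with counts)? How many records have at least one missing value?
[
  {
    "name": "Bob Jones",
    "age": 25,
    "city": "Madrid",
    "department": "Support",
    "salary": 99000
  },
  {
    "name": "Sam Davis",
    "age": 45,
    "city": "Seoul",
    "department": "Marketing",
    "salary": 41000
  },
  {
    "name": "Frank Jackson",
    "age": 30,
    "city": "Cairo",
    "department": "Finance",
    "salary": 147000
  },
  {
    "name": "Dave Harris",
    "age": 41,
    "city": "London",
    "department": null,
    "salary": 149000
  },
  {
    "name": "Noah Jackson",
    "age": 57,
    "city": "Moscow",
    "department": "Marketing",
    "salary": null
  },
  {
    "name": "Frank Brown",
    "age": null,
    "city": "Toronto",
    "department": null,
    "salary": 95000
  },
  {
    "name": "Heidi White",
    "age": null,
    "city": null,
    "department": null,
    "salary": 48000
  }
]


Checking for missing (null) values in 7 records:

  Bob Jones: complete
  Sam Davis: complete
  Frank Jackson: complete
  Dave Harris: department
  Noah Jackson: salary
  Frank Brown: age, department
  Heidi White: age, city, department

Per field:
  name: 0 missing
  age: 2 missing
  city: 1 missing
  department: 3 missing
  salary: 1 missing

Total missing values: 7
Records with any missing: 4

7 missing values (age: 2, city: 1, department: 3, salary: 1); 4 incomplete records


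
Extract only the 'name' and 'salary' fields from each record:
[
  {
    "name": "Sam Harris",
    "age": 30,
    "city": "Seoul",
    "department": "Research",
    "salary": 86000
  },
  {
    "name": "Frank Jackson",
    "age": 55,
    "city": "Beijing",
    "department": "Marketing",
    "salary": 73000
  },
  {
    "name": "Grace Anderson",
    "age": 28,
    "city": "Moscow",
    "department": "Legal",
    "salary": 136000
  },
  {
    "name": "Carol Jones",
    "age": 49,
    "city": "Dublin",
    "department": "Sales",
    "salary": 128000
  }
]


Original: 4 records with fields: name, age, city, department, salary
Keep: ['name', 'salary']
Drop: ['age', 'city', 'department']
Result: 4 records, 2 fields each

[
  {
    "name": "Sam Harris",
    "salary": 86000
  },
  {
    "name": "Frank Jackson",
    "salary": 73000
  },
  {
    "name": "Grace Anderson",
    "salary": 136000
  },
  {
    "name": "Carol Jones",
    "salary": 128000
  }
]


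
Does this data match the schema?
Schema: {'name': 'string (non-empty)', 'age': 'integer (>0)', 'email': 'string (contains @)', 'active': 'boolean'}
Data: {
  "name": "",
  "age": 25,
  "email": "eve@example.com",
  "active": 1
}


Validating each field against schema:
  name: FAIL ("" is an empty string)
  age: OK (positive integer)
  email: OK (string with @)
  active: FAIL (1 is not a boolean)

Result: INVALID (2 errors: name, active)

INVALID (2 errors: name, active)


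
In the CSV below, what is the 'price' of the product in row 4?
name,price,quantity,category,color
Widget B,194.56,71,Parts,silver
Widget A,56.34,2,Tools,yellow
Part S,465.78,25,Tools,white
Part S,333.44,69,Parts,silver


Query: Row 4 ('Part S'), column 'price'
Value: 333.44

333.44


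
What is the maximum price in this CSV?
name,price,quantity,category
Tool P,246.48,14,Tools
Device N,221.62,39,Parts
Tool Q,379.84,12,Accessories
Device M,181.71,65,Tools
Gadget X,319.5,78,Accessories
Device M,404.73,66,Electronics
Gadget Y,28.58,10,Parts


Computing maximum price:
Values: [246.48, 221.62, 379.84, 181.71, 319.5, 404.73, 28.58]
Max = 404.73

404.73


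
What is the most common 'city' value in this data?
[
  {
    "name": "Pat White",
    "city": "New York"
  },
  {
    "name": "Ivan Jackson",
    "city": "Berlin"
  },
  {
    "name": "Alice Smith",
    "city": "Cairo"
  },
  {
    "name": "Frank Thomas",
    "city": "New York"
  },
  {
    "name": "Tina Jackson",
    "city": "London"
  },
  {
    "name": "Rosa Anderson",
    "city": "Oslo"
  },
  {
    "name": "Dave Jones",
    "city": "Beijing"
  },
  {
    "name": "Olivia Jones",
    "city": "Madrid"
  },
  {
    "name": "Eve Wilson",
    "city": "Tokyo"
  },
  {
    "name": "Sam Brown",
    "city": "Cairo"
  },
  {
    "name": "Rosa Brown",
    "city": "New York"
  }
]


Counting 'city' values across 11 records:

  New York: 3 ###
  Cairo: 2 ##
  Berlin: 1 #
  London: 1 #
  Oslo: 1 #
  Beijing: 1 #
  Madrid: 1 #
  Tokyo: 1 #

Most common: New York (3 times)

New York (3 times)


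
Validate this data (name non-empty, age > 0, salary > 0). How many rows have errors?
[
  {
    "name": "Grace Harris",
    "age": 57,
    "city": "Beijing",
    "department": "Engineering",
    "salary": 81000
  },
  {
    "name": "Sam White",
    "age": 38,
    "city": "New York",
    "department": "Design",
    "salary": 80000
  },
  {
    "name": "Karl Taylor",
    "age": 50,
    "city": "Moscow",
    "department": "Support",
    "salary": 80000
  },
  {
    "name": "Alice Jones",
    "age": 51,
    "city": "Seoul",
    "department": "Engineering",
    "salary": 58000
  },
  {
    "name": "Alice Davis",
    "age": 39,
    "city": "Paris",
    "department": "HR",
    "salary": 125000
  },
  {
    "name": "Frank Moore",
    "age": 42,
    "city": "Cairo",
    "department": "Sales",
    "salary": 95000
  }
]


Validating 6 records:
Rules: name non-empty, age > 0, salary > 0

  Row 1 (Grace Harris): OK
  Row 2 (Sam White): OK
  Row 3 (Karl Taylor): OK
  Row 4 (Alice Jones): OK
  Row 5 (Alice Davis): OK
  Row 6 (Frank Moore): OK

Total errors: 0

0 errors


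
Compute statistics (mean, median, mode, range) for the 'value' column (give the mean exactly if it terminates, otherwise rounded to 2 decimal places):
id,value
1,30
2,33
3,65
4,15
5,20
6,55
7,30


Data: [30, 33, 65, 15, 20, 55, 30]
Count: 7
Sum: 248
Mean: 248/7 ≈ 35.43 (rounded to 2 decimal places)
Sorted: [15, 20, 30, 30, 33, 55, 65]
Median: 30.0
Mode: 30 (2 times)
Range: 65 - 15 = 50
Min: 15, Max: 65

mean≈35.43, median=30.0, mode=30, range=50


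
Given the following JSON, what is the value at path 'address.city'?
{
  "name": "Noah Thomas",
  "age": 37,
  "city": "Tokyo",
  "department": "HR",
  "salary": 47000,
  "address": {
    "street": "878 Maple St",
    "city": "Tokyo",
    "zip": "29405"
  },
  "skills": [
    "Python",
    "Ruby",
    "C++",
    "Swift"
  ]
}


Query: address.city
Path: address -> city
Value: Tokyo

Tokyo


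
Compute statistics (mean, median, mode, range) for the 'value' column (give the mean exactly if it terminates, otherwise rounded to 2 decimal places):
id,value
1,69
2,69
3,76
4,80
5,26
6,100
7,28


Data: [69, 69, 76, 80, 26, 100, 28]
Count: 7
Sum: 448
Mean: 448/7 = 64
Sorted: [26, 28, 69, 69, 76, 80, 100]
Median: 69.0
Mode: 69 (2 times)
Range: 100 - 26 = 74
Min: 26, Max: 100

mean=64, median=69.0, mode=69, range=74


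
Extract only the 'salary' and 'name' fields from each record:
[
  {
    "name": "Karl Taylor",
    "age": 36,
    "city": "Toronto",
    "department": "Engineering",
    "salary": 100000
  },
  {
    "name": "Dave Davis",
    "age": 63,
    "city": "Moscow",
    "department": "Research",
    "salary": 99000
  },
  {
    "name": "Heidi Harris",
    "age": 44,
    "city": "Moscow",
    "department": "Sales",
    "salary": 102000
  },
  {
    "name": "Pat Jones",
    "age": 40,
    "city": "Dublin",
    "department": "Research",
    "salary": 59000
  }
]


Original: 4 records with fields: name, age, city, department, salary
Keep: ['salary', 'name']
Drop: ['age', 'city', 'department']
Result: 4 records, 2 fields each

[
  {
    "salary": 100000,
    "name": "Karl Taylor"
  },
  {
    "salary": 99000,
    "name": "Dave Davis"
  },
  {
    "salary": 102000,
    "name": "Heidi Harris"
  },
  {
    "salary": 59000,
    "name": "Pat Jones"
  }
]


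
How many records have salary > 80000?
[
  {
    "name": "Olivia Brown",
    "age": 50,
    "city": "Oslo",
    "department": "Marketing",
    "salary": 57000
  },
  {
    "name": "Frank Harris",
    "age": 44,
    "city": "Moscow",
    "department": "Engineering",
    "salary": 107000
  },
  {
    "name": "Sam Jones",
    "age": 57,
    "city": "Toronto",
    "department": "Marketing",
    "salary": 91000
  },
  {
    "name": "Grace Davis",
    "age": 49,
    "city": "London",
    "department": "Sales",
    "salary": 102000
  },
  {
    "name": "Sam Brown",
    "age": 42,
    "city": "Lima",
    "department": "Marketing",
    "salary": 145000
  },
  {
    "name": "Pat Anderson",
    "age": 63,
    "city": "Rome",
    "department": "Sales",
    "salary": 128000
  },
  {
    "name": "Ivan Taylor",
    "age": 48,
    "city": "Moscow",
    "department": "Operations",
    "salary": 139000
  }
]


Data: 7 records
Condition: salary > 80000

Checking each record:
  Olivia Brown: 57000
  Frank Harris: 107000 MATCH
  Sam Jones: 91000 MATCH
  Grace Davis: 102000 MATCH
  Sam Brown: 145000 MATCH
  Pat Anderson: 128000 MATCH
  Ivan Taylor: 139000 MATCH

Count: 6

6


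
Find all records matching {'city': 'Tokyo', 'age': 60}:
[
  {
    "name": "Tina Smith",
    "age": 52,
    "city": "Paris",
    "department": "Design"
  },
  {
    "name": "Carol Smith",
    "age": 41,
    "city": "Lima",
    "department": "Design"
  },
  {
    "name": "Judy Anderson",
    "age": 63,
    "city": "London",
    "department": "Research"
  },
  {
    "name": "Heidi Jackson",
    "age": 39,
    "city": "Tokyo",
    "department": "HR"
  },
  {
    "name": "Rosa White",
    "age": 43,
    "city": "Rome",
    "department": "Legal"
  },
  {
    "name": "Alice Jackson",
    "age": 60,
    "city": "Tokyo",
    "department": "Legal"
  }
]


Search criteria: {'city': 'Tokyo', 'age': 60}

Checking 6 records:
  Tina Smith: {city: Paris, age: 52}
  Carol Smith: {city: Lima, age: 41}
  Judy Anderson: {city: London, age: 63}
  Heidi Jackson: {city: Tokyo, age: 39}
  Rosa White: {city: Rome, age: 43}
  Alice Jackson: {city: Tokyo, age: 60} <-- MATCH

Matches: ["Alice Jackson"]

["Alice Jackson"]


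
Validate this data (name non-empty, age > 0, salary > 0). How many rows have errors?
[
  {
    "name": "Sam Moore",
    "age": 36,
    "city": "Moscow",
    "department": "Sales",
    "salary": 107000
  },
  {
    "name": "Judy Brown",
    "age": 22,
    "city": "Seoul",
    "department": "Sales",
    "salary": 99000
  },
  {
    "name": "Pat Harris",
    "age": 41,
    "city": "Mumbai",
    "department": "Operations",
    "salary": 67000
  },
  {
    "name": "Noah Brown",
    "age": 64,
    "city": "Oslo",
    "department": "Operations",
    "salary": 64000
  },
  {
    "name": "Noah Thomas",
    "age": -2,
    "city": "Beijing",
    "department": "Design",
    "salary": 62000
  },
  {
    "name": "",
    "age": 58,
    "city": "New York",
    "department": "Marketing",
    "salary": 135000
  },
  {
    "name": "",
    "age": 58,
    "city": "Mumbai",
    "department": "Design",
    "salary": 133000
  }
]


Validating 7 records:
Rules: name non-empty, age > 0, salary > 0

  Row 1 (Sam Moore): OK
  Row 2 (Judy Brown): OK
  Row 3 (Pat Harris): OK
  Row 4 (Noah Brown): OK
  Row 5 (Noah Thomas): negative age: -2
  Row 6 (???): empty name
  Row 7 (???): empty name

Total errors: 3

3 errors


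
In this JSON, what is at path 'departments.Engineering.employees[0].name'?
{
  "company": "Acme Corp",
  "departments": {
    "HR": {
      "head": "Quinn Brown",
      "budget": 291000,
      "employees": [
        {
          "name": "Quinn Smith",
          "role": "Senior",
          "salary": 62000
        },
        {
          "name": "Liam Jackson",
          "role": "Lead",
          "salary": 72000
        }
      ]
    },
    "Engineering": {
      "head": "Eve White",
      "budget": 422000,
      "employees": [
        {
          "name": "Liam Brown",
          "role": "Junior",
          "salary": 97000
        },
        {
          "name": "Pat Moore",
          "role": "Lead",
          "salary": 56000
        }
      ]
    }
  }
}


Path: departments.Engineering.employees[0].name

Navigate:
  -> departments
  -> Engineering
  -> employees[0].name = 'Liam Brown'

Liam Brown


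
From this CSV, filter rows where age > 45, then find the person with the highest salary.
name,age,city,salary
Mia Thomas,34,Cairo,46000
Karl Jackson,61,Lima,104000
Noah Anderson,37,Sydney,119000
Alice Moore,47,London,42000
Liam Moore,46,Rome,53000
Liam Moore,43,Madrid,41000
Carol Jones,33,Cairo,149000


Filter: age > 45
Sort by: salary (descending)

Filtered records (3):
  Karl Jackson, age 61, salary $104000
  Liam Moore, age 46, salary $53000
  Alice Moore, age 47, salary $42000

Highest salary: Karl Jackson ($104000)

Karl Jackson


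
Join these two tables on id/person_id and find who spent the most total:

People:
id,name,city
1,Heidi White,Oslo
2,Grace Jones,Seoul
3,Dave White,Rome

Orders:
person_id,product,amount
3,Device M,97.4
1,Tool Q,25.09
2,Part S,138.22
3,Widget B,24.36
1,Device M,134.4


Join on: people.id = orders.person_id

Joined rows:
  Dave White (Rome) bought Device M for $97.4
  Heidi White (Oslo) bought Tool Q for $25.09
  Grace Jones (Seoul) bought Part S for $138.22
  Dave White (Rome) bought Widget B for $24.36
  Heidi White (Oslo) bought Device M for $134.4

Total per person:
  Heidi White: $159.49
  Grace Jones: $138.22
  Dave White: $121.76

Top spender: Heidi White ($159.49)

Heidi White ($159.49)


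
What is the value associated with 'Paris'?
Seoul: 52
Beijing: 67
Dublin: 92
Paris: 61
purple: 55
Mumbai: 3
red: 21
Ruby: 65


Looking up key 'Paris'
Value: 61

61


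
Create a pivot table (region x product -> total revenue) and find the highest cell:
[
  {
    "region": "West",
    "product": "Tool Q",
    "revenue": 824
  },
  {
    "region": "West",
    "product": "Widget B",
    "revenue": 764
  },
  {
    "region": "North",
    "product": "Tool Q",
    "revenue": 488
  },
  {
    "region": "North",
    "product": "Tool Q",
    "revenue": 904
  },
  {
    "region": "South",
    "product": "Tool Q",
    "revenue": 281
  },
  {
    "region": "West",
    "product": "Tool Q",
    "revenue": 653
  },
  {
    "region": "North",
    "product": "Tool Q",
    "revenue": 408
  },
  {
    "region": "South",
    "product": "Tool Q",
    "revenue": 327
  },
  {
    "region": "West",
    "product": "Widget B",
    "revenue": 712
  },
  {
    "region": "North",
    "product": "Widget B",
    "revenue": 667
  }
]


Pivot: region (rows) x product (columns) -> total revenue

     Tool Q        Widget B    
North         1800           667  
South          608             0  
West          1477          1476  

Highest: North / Tool Q = $1800

North / Tool Q = $1800


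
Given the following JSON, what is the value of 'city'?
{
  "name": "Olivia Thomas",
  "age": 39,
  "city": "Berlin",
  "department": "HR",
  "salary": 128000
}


Looking up field 'city'
Value: Berlin

Berlin


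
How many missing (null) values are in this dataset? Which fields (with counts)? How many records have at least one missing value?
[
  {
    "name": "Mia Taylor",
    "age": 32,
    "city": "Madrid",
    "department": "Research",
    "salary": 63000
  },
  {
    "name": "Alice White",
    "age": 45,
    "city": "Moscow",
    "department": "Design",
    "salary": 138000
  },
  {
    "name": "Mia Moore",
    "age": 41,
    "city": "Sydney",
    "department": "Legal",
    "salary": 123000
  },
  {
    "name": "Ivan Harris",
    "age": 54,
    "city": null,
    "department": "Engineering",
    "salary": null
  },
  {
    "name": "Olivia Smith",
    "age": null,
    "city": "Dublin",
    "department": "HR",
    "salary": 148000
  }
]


Checking for missing (null) values in 5 records:

  Mia Taylor: complete
  Alice White: complete
  Mia Moore: complete
  Ivan Harris: city, salary
  Olivia Smith: age

Per field:
  name: 0 missing
  age: 1 missing
  city: 1 missing
  department: 0 missing
  salary: 1 missing

Total missing values: 3
Records with any missing: 2

3 missing values (age: 1, city: 1, salary: 1); 2 incomplete records


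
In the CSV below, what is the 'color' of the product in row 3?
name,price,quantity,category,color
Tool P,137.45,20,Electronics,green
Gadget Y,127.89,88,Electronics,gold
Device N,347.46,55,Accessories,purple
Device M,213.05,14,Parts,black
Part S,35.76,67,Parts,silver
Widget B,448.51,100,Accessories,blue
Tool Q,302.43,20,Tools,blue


Query: Row 3 ('Device N'), column 'color'
Value: purple

purple


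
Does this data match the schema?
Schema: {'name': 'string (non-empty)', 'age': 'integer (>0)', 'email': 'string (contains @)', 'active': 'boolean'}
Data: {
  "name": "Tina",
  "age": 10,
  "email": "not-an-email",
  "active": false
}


Validating each field against schema:
  name: OK (non-empty string)
  age: OK (positive integer)
  email: FAIL ("not-an-email" does not contain @)
  active: OK (boolean)

Result: INVALID (1 error: email)

INVALID (1 error: email)


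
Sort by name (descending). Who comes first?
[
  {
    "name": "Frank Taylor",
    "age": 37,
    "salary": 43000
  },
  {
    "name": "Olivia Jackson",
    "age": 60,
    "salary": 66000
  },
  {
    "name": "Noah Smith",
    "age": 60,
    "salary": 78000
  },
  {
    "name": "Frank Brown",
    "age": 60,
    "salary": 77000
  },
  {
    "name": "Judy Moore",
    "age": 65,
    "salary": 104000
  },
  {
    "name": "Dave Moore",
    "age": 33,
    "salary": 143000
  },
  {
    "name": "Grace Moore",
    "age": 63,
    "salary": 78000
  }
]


Sort by: name (descending)

Sorted order:
  1. Olivia Jackson (name = Olivia Jackson)
  2. Noah Smith (name = Noah Smith)
  3. Judy Moore (name = Judy Moore)
  4. Grace Moore (name = Grace Moore)
  5. Frank Taylor (name = Frank Taylor)
  6. Frank Brown (name = Frank Brown)
  7. Dave Moore (name = Dave Moore)

First: Olivia Jackson

Olivia Jackson


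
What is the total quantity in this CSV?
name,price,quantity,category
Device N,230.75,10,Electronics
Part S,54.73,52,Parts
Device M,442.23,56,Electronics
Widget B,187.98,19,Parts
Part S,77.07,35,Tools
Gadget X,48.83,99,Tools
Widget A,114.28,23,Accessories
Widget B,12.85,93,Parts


Computing total quantity:
Values: [10, 52, 56, 19, 35, 99, 23, 93]
Sum = 387

387


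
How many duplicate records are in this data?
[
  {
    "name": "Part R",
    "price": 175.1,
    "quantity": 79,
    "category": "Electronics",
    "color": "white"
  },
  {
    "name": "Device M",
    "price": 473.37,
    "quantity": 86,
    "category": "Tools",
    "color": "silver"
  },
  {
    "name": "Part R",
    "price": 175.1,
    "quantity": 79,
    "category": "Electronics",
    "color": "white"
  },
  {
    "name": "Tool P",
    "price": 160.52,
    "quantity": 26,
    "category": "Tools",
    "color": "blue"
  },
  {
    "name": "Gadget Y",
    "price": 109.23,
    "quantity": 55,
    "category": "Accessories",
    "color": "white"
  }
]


Checking 5 records for duplicates:

  Row 1: Part R ($175.1, qty 79)
  Row 2: Device M ($473.37, qty 86)
  Row 3: Part R ($175.1, qty 79) <-- DUPLICATE
  Row 4: Tool P ($160.52, qty 26)
  Row 5: Gadget Y ($109.23, qty 55)

Duplicates found: 1
Unique records: 4

1 duplicates, 4 unique


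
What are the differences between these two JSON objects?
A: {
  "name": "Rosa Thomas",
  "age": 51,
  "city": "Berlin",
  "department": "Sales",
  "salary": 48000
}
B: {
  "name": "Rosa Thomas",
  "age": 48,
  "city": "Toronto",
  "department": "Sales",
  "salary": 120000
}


Comparing each field (in key order):
  name: same
  age: DIFFERENT
  city: DIFFERENT
  department: same
  salary: DIFFERENT
Differences:
  age: 51 -> 48
  city: Berlin -> Toronto
  salary: 48000 -> 120000

3 field(s) changed

3 changes: age, city, salary


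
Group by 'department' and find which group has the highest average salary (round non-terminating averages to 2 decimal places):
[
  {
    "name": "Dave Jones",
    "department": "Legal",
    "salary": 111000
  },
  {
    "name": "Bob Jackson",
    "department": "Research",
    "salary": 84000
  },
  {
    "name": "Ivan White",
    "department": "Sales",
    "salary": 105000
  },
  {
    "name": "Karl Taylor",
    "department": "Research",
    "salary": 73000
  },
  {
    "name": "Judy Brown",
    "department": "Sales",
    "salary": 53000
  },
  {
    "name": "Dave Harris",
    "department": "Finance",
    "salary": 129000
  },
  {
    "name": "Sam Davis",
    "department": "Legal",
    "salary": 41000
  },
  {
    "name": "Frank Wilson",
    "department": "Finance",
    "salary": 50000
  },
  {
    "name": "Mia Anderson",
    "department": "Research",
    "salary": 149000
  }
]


Group by: department

Groups:
  Finance: 2 people, avg salary = 179000/2 = $89500
  Legal: 2 people, avg salary = 152000/2 = $76000
  Research: 3 people, avg salary = 306000/3 = $102000
  Sales: 2 people, avg salary = 158000/2 = $79000

Highest average salary: Research ($102000)

Research ($102000)


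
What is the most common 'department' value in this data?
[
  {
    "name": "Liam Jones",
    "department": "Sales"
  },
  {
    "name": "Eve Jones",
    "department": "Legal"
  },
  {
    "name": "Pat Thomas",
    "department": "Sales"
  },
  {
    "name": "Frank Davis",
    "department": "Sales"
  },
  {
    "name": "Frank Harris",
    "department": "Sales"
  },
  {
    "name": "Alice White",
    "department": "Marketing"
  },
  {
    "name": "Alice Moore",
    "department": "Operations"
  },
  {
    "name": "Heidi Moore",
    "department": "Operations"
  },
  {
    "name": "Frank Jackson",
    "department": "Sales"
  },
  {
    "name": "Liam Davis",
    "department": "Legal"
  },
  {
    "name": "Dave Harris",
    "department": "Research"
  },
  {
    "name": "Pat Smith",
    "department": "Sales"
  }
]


Counting 'department' values across 12 records:

  Sales: 6 ######
  Legal: 2 ##
  Operations: 2 ##
  Marketing: 1 #
  Research: 1 #

Most common: Sales (6 times)

Sales (6 times)


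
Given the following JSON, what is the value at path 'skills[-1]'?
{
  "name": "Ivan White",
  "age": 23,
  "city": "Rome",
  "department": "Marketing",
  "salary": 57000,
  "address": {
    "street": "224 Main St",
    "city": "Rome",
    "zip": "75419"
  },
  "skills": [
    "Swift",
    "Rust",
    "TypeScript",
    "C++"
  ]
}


Query: skills[-1]
Path: skills -> last element
Value: C++

C++


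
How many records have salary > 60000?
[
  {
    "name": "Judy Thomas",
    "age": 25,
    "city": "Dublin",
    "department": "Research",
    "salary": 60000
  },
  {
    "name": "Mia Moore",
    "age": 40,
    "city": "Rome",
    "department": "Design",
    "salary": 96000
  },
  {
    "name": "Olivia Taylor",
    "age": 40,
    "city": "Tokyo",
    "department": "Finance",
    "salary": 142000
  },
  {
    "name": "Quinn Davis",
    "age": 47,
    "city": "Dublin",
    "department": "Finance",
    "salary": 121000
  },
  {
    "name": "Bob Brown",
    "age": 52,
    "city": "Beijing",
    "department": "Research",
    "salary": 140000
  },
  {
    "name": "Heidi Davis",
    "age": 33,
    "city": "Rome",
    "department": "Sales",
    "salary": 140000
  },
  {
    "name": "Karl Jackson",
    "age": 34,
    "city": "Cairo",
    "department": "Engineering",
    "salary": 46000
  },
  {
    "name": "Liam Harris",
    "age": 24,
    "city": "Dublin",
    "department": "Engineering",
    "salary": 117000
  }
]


Data: 8 records
Condition: salary > 60000

Checking each record:
  Judy Thomas: 60000
  Mia Moore: 96000 MATCH
  Olivia Taylor: 142000 MATCH
  Quinn Davis: 121000 MATCH
  Bob Brown: 140000 MATCH
  Heidi Davis: 140000 MATCH
  Karl Jackson: 46000
  Liam Harris: 117000 MATCH

Count: 6

6


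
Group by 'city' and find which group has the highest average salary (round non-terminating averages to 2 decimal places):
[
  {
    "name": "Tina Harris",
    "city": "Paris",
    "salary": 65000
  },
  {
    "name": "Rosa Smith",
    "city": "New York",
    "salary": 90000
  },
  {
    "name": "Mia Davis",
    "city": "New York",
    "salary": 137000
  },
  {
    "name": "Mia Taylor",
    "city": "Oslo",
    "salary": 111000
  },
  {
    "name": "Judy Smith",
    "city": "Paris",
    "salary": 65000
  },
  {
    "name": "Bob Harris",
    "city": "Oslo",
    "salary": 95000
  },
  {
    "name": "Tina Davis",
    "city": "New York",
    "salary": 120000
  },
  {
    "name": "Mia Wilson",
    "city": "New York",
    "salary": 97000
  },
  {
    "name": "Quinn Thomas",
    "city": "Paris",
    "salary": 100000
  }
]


Group by: city

Groups:
  New York: 4 people, avg salary = 444000/4 = $111000
  Oslo: 2 people, avg salary = 206000/2 = $103000
  Paris: 3 people, avg salary = 230000/3 ≈ $76666.67

Highest average salary: New York ($111000)

New York ($111000)


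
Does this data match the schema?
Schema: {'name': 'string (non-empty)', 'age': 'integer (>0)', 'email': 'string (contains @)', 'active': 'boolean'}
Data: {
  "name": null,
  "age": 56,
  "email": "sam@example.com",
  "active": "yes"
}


Validating each field against schema:
  name: FAIL (null is not a string)
  age: OK (positive integer)
  email: OK (string with @)
  active: FAIL ("yes" is not a boolean)

Result: INVALID (2 errors: name, active)

INVALID (2 errors: name, active)


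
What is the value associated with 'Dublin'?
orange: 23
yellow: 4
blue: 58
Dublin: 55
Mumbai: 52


Looking up key 'Dublin'
Value: 55

55


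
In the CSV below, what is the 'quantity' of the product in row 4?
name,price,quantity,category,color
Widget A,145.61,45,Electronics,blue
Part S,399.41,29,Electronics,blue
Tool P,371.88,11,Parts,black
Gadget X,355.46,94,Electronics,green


Query: Row 4 ('Gadget X'), column 'quantity'
Value: 94

94


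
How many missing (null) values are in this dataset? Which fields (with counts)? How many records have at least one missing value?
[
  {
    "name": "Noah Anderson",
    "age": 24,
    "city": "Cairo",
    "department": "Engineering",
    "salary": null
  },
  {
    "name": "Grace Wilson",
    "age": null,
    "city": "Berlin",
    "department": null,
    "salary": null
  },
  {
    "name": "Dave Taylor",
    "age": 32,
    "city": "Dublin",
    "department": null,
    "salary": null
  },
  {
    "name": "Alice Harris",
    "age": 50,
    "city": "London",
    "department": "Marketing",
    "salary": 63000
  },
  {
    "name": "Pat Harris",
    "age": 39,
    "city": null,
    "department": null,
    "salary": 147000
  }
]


Checking for missing (null) values in 5 records:

  Noah Anderson: salary
  Grace Wilson: age, department, salary
  Dave Taylor: department, salary
  Alice Harris: complete
  Pat Harris: city, department

Per field:
  name: 0 missing
  age: 1 missing
  city: 1 missing
  department: 3 missing
  salary: 3 missing

Total missing values: 8
Records with any missing: 4

8 missing values (age: 1, city: 1, department: 3, salary: 3); 4 incomplete records
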